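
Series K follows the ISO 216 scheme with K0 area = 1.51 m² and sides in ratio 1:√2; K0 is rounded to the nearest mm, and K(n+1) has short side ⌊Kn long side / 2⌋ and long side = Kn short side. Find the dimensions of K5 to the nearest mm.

Let K0's short side be w mm. w · w√2 = 1.51 m² = 1,510,000 mm², so w ≈ 1033.3 mm and w√2 ≈ 1461.3 mm → K0 = 1033 × 1461 mm.
K1: ⌊1461/2⌋ × 1033 = 730 × 1033 mm
K2: ⌊1033/2⌋ × 730 = 516 × 730 mm
K3: ⌊730/2⌋ × 516 = 365 × 516 mm
K4: ⌊516/2⌋ × 365 = 258 × 365 mm
K5: ⌊365/2⌋ × 258 = 182 × 258 mm

182 × 258 mm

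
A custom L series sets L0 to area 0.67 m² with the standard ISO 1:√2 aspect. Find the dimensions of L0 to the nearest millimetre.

688 × 973 mm

Let the short side be w mm. Then w · w√2 = 0.67 m² = 670,000 mm².
w² = 670,000/√2, so w ≈ 688.3 mm; long side = w√2 ≈ 973.4 mm.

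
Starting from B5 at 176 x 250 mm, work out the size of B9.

44 × 62 mm

B6: ⌊250/2⌋ × 176 = 125 × 176 mm
B7: ⌊176/2⌋ × 125 = 88 × 125 mm
B8: ⌊125/2⌋ × 88 = 62 × 88 mm
B9: ⌊88/2⌋ × 62 = 44 × 62 mm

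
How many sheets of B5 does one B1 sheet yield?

16

Each ISO step halves the sheet: 1 × B1 → 2 × B2 → 4 × B3 → 8 × B4 → …
From B1 to B5 is 4 halving steps: 2^4 = 16.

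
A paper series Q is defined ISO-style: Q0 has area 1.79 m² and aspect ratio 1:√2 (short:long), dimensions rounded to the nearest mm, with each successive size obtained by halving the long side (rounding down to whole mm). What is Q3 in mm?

Let Q0's short side be w mm. w · w√2 = 1.79 m² = 1,790,000 mm², so w ≈ 1125.0 mm and w√2 ≈ 1591.1 mm → Q0 = 1125 × 1591 mm.
Q1: ⌊1591/2⌋ × 1125 = 795 × 1125 mm
Q2: ⌊1125/2⌋ × 795 = 562 × 795 mm
Q3: ⌊795/2⌋ × 562 = 397 × 562 mm

397 × 562 mm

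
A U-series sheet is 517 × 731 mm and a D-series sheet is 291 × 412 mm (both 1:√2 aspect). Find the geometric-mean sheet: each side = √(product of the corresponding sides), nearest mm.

388 × 549 mm

Short side: √(517 · 291) = √150447 ≈ 387.9 → 388 mm
Long side: √(731 · 412) = √301172 ≈ 548.8 → 549 mm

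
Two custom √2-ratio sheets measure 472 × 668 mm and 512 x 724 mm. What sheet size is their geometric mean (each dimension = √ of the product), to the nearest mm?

492 × 695 mm

Short side: √(472 · 512) = √241664 ≈ 491.6 → 492 mm
Long side: √(668 · 724) = √483632 ≈ 695.4 → 695 mm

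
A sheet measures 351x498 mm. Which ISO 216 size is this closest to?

B3 (353 × 500 mm)

Aspect ratio 498/351 ≈ 1.419 — close to the ISO √2 ≈ 1.414.
In the B-series (B0 = 1000 × 1414 mm): B3 = 353 × 500 mm.
Off by 4 mm total — nearest standard size.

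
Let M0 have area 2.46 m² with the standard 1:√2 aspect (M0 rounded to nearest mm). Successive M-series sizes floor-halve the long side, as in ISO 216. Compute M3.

Let M0's short side be w mm. w · w√2 = 2.46 m² = 2,460,000 mm², so w ≈ 1318.9 mm and w√2 ≈ 1865.2 mm → M0 = 1319 × 1865 mm.
M1: ⌊1865/2⌋ × 1319 = 932 × 1319 mm
M2: ⌊1319/2⌋ × 932 = 659 × 932 mm
M3: ⌊932/2⌋ × 659 = 466 × 659 mm

466 × 659 mm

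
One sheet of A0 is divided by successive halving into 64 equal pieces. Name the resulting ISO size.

64 = 2^6, so 6 halving steps.
A0 → A1 → … → A6 after 6 steps.

A6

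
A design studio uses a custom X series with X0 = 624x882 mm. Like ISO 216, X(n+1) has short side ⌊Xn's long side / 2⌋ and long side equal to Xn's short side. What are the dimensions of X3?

X1: ⌊882/2⌋ × 624 = 441 × 624 mm
X2: ⌊624/2⌋ × 441 = 312 × 441 mm
X3: ⌊441/2⌋ × 312 = 220 × 312 mm

220 × 312 mm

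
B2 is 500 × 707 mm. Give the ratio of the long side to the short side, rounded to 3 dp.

707 / 500 = 1.414
Matches √2 ≈ 1.414 — the ISO 216 defining ratio.

1.414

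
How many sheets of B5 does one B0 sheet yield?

32

Each ISO step halves the sheet: 1 × B0 → 2 × B1 → 4 × B2 → 8 × B3 → …
From B0 to B5 is 5 halving steps: 2^5 = 32.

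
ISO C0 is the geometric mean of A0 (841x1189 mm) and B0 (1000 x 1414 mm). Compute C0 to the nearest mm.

917 × 1297 mm

Short: √(841 · 1000) = √841000 ≈ 917.1 mm.
Long: √(1189 · 1414) = √1681246 ≈ 1296.6 mm.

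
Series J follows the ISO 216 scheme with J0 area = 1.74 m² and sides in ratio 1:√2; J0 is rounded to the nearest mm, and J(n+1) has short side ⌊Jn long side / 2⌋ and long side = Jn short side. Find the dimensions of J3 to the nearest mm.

Let J0's short side be w mm. w · w√2 = 1.74 m² = 1,740,000 mm², so w ≈ 1109.2 mm and w√2 ≈ 1568.7 mm → J0 = 1109 × 1569 mm.
J1: ⌊1569/2⌋ × 1109 = 784 × 1109 mm
J2: ⌊1109/2⌋ × 784 = 554 × 784 mm
J3: ⌊784/2⌋ × 554 = 392 × 554 mm

392 × 554 mm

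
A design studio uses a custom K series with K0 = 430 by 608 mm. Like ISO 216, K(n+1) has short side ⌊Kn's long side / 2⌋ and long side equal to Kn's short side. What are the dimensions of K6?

K1: ⌊608/2⌋ × 430 = 304 × 430 mm
K2: ⌊430/2⌋ × 304 = 215 × 304 mm
K3: ⌊304/2⌋ × 215 = 152 × 215 mm
K4: ⌊215/2⌋ × 152 = 107 × 152 mm
K5: ⌊152/2⌋ × 107 = 76 × 107 mm
K6: ⌊107/2⌋ × 76 = 53 × 76 mm

53 × 76 mm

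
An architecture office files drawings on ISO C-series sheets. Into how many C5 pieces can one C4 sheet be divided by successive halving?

Each ISO step halves the sheet: 1 × C4 → 2 × C5
From C4 to C5 is 1 halving step: 2^1 = 2.

2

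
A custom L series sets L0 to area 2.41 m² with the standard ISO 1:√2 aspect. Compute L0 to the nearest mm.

1305 × 1846 mm

Let the short side be w mm. Then w · w√2 = 2.41 m² = 2,410,000 mm².
w² = 2,410,000/√2, so w ≈ 1305.4 mm; long side = w√2 ≈ 1846.1 mm.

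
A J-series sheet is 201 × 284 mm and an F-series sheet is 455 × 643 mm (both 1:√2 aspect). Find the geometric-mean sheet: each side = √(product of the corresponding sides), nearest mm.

302 × 427 mm

Short side: √(201 · 455) = √91455 ≈ 302.4 → 302 mm
Long side: √(284 · 643) = √182612 ≈ 427.3 → 427 mm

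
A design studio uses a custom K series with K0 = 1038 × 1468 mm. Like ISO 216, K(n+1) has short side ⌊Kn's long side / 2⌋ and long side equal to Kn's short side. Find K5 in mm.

K1: ⌊1468/2⌋ × 1038 = 734 × 1038 mm
K2: ⌊1038/2⌋ × 734 = 519 × 734 mm
K3: ⌊734/2⌋ × 519 = 367 × 519 mm
K4: ⌊519/2⌋ × 367 = 259 × 367 mm
K5: ⌊367/2⌋ × 259 = 183 × 259 mm

183 × 259 mm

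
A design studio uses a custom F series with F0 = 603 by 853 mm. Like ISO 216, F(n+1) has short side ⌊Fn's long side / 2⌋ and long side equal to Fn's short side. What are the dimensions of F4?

F1: ⌊853/2⌋ × 603 = 426 × 603 mm
F2: ⌊603/2⌋ × 426 = 301 × 426 mm
F3: ⌊426/2⌋ × 301 = 213 × 301 mm
F4: ⌊301/2⌋ × 213 = 150 × 213 mm

150 × 213 mm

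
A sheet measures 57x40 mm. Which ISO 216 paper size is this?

Aspect ratio 57/40 ≈ 1.425 — close to the ISO √2 ≈ 1.414.
In the C-series (envelope sizes, between A and B): C9 = 40 × 57 mm.

C9 (40 × 57 mm)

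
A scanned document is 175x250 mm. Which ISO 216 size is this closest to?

B5 (176 × 250 mm)

Aspect ratio 250/175 ≈ 1.429 — close to the ISO √2 ≈ 1.414.
In the B-series (B0 = 1000 × 1414 mm): B5 = 176 × 250 mm.
Off by 1 mm total — nearest standard size.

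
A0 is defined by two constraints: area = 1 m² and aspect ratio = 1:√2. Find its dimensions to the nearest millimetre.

841 × 1189 mm

Let the short side be w mm. Then the long side is w√2 and w · w√2 = 10⁶ mm².
w² = 10⁶/√2, so w = 1000 / 2^(1/4) ≈ 840.9 mm; long side = 1000 · 2^(1/4) ≈ 1189.2 mm.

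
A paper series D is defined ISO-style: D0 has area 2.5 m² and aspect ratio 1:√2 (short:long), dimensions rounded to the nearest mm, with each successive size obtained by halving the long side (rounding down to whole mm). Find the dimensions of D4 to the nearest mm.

Let D0's short side be w mm. w · w√2 = 2.5 m² = 2,500,000 mm², so w ≈ 1329.6 mm and w√2 ≈ 1880.3 mm → D0 = 1330 × 1880 mm.
D1: ⌊1880/2⌋ × 1330 = 940 × 1330 mm
D2: ⌊1330/2⌋ × 940 = 665 × 940 mm
D3: ⌊940/2⌋ × 665 = 470 × 665 mm
D4: ⌊665/2⌋ × 470 = 332 × 470 mm

332 × 470 mm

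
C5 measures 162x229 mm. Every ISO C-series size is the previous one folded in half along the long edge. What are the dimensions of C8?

57 × 81 mm

C6: ⌊229/2⌋ × 162 = 114 × 162 mm
C7: ⌊162/2⌋ × 114 = 81 × 114 mm
C8: ⌊114/2⌋ × 81 = 57 × 81 mm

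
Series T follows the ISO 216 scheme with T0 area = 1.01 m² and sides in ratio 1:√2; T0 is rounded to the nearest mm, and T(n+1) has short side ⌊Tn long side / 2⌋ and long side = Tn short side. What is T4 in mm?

Let T0's short side be w mm. w · w√2 = 1.01 m² = 1,010,000 mm², so w ≈ 845.1 mm and w√2 ≈ 1195.1 mm → T0 = 845 × 1195 mm.
T1: ⌊1195/2⌋ × 845 = 597 × 845 mm
T2: ⌊845/2⌋ × 597 = 422 × 597 mm
T3: ⌊597/2⌋ × 422 = 298 × 422 mm
T4: ⌊422/2⌋ × 298 = 211 × 298 mm

211 × 298 mm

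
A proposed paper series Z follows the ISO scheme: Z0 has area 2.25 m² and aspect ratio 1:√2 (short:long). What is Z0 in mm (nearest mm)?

Let the short side be w mm. Then w · w√2 = 2.25 m² = 2,250,000 mm².
w² = 2,250,000/√2, so w ≈ 1261.3 mm; long side = w√2 ≈ 1783.8 mm.

1261 × 1784 mm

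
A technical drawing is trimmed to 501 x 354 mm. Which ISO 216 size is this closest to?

Aspect ratio 501/354 ≈ 1.415 — close to the ISO √2 ≈ 1.414.
In the B-series (B0 = 1000 × 1414 mm): B3 = 353 × 500 mm.
Off by 2 mm total — nearest standard size.

B3 (353 × 500 mm)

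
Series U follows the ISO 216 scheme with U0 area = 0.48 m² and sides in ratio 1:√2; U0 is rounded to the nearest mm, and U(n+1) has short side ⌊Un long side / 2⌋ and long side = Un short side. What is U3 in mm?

206 × 291 mm

Let U0's short side be w mm. w · w√2 = 0.48 m² = 480,000 mm², so w ≈ 582.6 mm and w√2 ≈ 823.9 mm → U0 = 583 × 824 mm.
U1: ⌊824/2⌋ × 583 = 412 × 583 mm
U2: ⌊583/2⌋ × 412 = 291 × 412 mm
U3: ⌊412/2⌋ × 291 = 206 × 291 mm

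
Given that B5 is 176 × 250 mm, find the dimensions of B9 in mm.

44 × 62 mm

B6: ⌊250/2⌋ × 176 = 125 × 176 mm
B7: ⌊176/2⌋ × 125 = 88 × 125 mm
B8: ⌊125/2⌋ × 88 = 62 × 88 mm
B9: ⌊88/2⌋ × 62 = 44 × 62 mm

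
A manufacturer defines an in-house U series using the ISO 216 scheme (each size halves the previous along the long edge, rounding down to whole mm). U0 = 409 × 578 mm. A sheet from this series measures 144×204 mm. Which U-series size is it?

U3

U0: 409 × 578 mm
U1: 289 × 409 mm
U2: 204 × 289 mm
U3: 144 × 204 mm
U4: 102 × 144 mm
→ matches U3.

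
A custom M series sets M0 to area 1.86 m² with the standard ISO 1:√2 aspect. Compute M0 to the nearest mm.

Let the short side be w mm. Then w · w√2 = 1.86 m² = 1,860,000 mm².
w² = 1,860,000/√2, so w ≈ 1146.8 mm; long side = w√2 ≈ 1621.9 mm.

1147 × 1622 mm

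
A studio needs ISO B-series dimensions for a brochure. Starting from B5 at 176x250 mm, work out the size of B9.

44 × 62 mm

B6: ⌊250/2⌋ × 176 = 125 × 176 mm
B7: ⌊176/2⌋ × 125 = 88 × 125 mm
B8: ⌊125/2⌋ × 88 = 62 × 88 mm
B9: ⌊88/2⌋ × 62 = 44 × 62 mm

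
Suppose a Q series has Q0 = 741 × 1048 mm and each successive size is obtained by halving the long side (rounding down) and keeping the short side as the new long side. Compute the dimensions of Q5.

Q1: ⌊1048/2⌋ × 741 = 524 × 741 mm
Q2: ⌊741/2⌋ × 524 = 370 × 524 mm
Q3: ⌊524/2⌋ × 370 = 262 × 370 mm
Q4: ⌊370/2⌋ × 262 = 185 × 262 mm
Q5: ⌊262/2⌋ × 185 = 131 × 185 mm

131 × 185 mm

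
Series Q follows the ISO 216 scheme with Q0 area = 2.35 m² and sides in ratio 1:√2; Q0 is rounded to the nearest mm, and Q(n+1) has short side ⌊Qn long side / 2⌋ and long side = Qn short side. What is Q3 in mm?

455 × 644 mm

Let Q0's short side be w mm. w · w√2 = 2.35 m² = 2,350,000 mm², so w ≈ 1289.1 mm and w√2 ≈ 1823.0 mm → Q0 = 1289 × 1823 mm.
Q1: ⌊1823/2⌋ × 1289 = 911 × 1289 mm
Q2: ⌊1289/2⌋ × 911 = 644 × 911 mm
Q3: ⌊911/2⌋ × 644 = 455 × 644 mm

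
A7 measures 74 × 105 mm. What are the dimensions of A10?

A8: ⌊105/2⌋ × 74 = 52 × 74 mm
A9: ⌊74/2⌋ × 52 = 37 × 52 mm
A10: ⌊52/2⌋ × 37 = 26 × 37 mm

26 × 37 mm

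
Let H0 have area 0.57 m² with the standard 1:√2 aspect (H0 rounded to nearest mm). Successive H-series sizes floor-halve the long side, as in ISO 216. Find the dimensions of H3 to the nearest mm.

224 × 317 mm

Let H0's short side be w mm. w · w√2 = 0.57 m² = 570,000 mm², so w ≈ 634.9 mm and w√2 ≈ 897.8 mm → H0 = 635 × 898 mm.
H1: ⌊898/2⌋ × 635 = 449 × 635 mm
H2: ⌊635/2⌋ × 449 = 317 × 449 mm
H3: ⌊449/2⌋ × 317 = 224 × 317 mm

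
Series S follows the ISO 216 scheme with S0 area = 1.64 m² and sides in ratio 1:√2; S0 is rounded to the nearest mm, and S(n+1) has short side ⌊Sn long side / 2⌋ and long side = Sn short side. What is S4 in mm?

Let S0's short side be w mm. w · w√2 = 1.64 m² = 1,640,000 mm², so w ≈ 1076.9 mm and w√2 ≈ 1522.9 mm → S0 = 1077 × 1523 mm.
S1: ⌊1523/2⌋ × 1077 = 761 × 1077 mm
S2: ⌊1077/2⌋ × 761 = 538 × 761 mm
S3: ⌊761/2⌋ × 538 = 380 × 538 mm
S4: ⌊538/2⌋ × 380 = 269 × 380 mm

269 × 380 mm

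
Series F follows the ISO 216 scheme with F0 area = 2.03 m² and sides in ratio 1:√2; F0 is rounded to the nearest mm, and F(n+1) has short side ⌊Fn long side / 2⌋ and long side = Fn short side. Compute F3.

Let F0's short side be w mm. w · w√2 = 2.03 m² = 2,030,000 mm², so w ≈ 1198.1 mm and w√2 ≈ 1694.4 mm → F0 = 1198 × 1694 mm.
F1: ⌊1694/2⌋ × 1198 = 847 × 1198 mm
F2: ⌊1198/2⌋ × 847 = 599 × 847 mm
F3: ⌊847/2⌋ × 599 = 423 × 599 mm

423 × 599 mm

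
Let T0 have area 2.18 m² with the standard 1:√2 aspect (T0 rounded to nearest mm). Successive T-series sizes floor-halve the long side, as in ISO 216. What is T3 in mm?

439 × 621 mm

Let T0's short side be w mm. w · w√2 = 2.18 m² = 2,180,000 mm², so w ≈ 1241.6 mm and w√2 ≈ 1755.8 mm → T0 = 1242 × 1756 mm.
T1: ⌊1756/2⌋ × 1242 = 878 × 1242 mm
T2: ⌊1242/2⌋ × 878 = 621 × 878 mm
T3: ⌊878/2⌋ × 621 = 439 × 621 mm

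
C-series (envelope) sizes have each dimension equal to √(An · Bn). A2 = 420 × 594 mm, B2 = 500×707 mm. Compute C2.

Short side: √(420 · 500) = √210000 ≈ 458.3 → 458 mm
Long side: √(594 · 707) = √419958 ≈ 648.0 → 648 mm

458 × 648 mm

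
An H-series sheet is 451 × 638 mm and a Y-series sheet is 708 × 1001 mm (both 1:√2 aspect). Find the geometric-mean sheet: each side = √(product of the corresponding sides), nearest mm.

Short side: √(451 · 708) = √319308 ≈ 565.1 → 565 mm
Long side: √(638 · 1001) = √638638 ≈ 799.1 → 799 mm

565 × 799 mm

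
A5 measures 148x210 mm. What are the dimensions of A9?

37 × 52 mm

A6: ⌊210/2⌋ × 148 = 105 × 148 mm
A7: ⌊148/2⌋ × 105 = 74 × 105 mm
A8: ⌊105/2⌋ × 74 = 52 × 74 mm
A9: ⌊74/2⌋ × 52 = 37 × 52 mm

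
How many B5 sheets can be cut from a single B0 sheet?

32

B0 = 1000 × 1414 mm; B5 = 176 × 250 mm.
Each halving step doubles the count; 5 steps from B0 to B5.
2^5 = 32.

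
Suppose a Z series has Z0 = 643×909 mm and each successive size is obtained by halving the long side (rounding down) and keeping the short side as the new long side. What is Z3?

Z1: ⌊909/2⌋ × 643 = 454 × 643 mm
Z2: ⌊643/2⌋ × 454 = 321 × 454 mm
Z3: ⌊454/2⌋ × 321 = 227 × 321 mm

227 × 321 mm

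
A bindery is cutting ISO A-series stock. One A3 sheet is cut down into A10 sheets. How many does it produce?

128

Each ISO step halves the sheet: 1 × A3 → 2 × A4 → 4 × A5 → 8 × A6 → …
From A3 to A10 is 7 halving steps: 2^7 = 128.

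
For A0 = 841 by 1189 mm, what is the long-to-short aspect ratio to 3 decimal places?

1.414

1189 / 841 = 1.414
Matches √2 ≈ 1.414 — the ISO 216 defining ratio.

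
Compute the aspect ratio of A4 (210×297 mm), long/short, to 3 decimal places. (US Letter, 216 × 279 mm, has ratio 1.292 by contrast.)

1.414

297 / 210 = 1.414
Matches √2 ≈ 1.414 — the ISO 216 defining ratio.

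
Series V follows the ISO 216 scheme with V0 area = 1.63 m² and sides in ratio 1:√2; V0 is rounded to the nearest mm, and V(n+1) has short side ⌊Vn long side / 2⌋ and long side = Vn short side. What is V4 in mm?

Let V0's short side be w mm. w · w√2 = 1.63 m² = 1,630,000 mm², so w ≈ 1073.6 mm and w√2 ≈ 1518.3 mm → V0 = 1074 × 1518 mm.
V1: ⌊1518/2⌋ × 1074 = 759 × 1074 mm
V2: ⌊1074/2⌋ × 759 = 537 × 759 mm
V3: ⌊759/2⌋ × 537 = 379 × 537 mm
V4: ⌊537/2⌋ × 379 = 268 × 379 mm

268 × 379 mm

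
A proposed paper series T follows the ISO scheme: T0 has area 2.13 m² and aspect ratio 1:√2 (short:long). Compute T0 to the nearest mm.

Let the short side be w mm. Then w · w√2 = 2.13 m² = 2,130,000 mm².
w² = 2,130,000/√2, so w ≈ 1227.2 mm; long side = w√2 ≈ 1735.6 mm.

1227 × 1736 mm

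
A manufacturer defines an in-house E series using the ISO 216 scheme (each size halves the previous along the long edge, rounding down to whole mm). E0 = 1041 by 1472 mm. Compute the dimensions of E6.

130 × 184 mm

E1 = 736 × 1041 mm (from E0 by 1 halving).
E2: ⌊1041/2⌋ × 736 = 520 × 736 mm
E3: ⌊736/2⌋ × 520 = 368 × 520 mm
E4: ⌊520/2⌋ × 368 = 260 × 368 mm
E5: ⌊368/2⌋ × 260 = 184 × 260 mm
E6: ⌊260/2⌋ × 184 = 130 × 184 mm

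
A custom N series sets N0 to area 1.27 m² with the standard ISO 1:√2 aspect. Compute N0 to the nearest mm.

Let the short side be w mm. Then w · w√2 = 1.27 m² = 1,270,000 mm².
w² = 1,270,000/√2, so w ≈ 947.6 mm; long side = w√2 ≈ 1340.2 mm.

948 × 1340 mm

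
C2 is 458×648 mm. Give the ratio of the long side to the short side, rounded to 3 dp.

648 / 458 = 1.415
Matches √2 ≈ 1.414 — the ISO 216 defining ratio.

1.415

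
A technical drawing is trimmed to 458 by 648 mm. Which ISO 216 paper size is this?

C2 (458 × 648 mm)

Aspect ratio 648/458 ≈ 1.415 — close to the ISO √2 ≈ 1.414.
In the C-series (envelope sizes, between A and B): C2 = 458 × 648 mm.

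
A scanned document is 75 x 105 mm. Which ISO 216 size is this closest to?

Aspect ratio 105/75 ≈ 1.400 — close to the ISO √2 ≈ 1.414.
In the A-series (A0 area = 1 m²): A7 = 74 × 105 mm.
Off by 1 mm total — nearest standard size.

A7 (74 × 105 mm)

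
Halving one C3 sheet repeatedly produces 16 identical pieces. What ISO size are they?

C7

16 = 2^4, so 4 halving steps.
C3 → C4 → … → C7 after 4 steps.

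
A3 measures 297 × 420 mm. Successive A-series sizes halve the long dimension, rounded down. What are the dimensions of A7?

74 × 105 mm

A4: ⌊420/2⌋ × 297 = 210 × 297 mm
A5: ⌊297/2⌋ × 210 = 148 × 210 mm
A6: ⌊210/2⌋ × 148 = 105 × 148 mm
A7: ⌊148/2⌋ × 105 = 74 × 105 mm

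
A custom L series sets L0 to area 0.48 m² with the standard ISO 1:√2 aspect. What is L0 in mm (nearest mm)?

583 × 824 mm

Let the short side be w mm. Then w · w√2 = 0.48 m² = 480,000 mm².
w² = 480,000/√2, so w ≈ 582.6 mm; long side = w√2 ≈ 823.9 mm.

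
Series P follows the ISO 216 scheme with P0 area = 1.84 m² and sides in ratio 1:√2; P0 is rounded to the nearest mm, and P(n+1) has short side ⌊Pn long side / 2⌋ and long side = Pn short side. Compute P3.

Let P0's short side be w mm. w · w√2 = 1.84 m² = 1,840,000 mm², so w ≈ 1140.6 mm and w√2 ≈ 1613.1 mm → P0 = 1141 × 1613 mm.
P1: ⌊1613/2⌋ × 1141 = 806 × 1141 mm
P2: ⌊1141/2⌋ × 806 = 570 × 806 mm
P3: ⌊806/2⌋ × 570 = 403 × 570 mm

403 × 570 mm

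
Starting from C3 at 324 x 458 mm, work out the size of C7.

C4: ⌊458/2⌋ × 324 = 229 × 324 mm
C5: ⌊324/2⌋ × 229 = 162 × 229 mm
C6: ⌊229/2⌋ × 162 = 114 × 162 mm
C7: ⌊162/2⌋ × 114 = 81 × 114 mm

81 × 114 mm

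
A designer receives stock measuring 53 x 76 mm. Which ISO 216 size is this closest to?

Aspect ratio 76/53 ≈ 1.434 (ISO target is √2 ≈ 1.414).
In the A-series (A0 area = 1 m²): A8 = 52 × 74 mm.
Off by 3 mm total — nearest standard size.

A8 (52 × 74 mm)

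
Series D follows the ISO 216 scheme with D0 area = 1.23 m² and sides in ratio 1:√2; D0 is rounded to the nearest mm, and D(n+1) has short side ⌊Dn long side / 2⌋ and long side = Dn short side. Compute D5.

Let D0's short side be w mm. w · w√2 = 1.23 m² = 1,230,000 mm², so w ≈ 932.6 mm and w√2 ≈ 1318.9 mm → D0 = 933 × 1319 mm.
D1: ⌊1319/2⌋ × 933 = 659 × 933 mm
D2: ⌊933/2⌋ × 659 = 466 × 659 mm
D3: ⌊659/2⌋ × 466 = 329 × 466 mm
D4: ⌊466/2⌋ × 329 = 233 × 329 mm
D5: ⌊329/2⌋ × 233 = 164 × 233 mm

164 × 233 mm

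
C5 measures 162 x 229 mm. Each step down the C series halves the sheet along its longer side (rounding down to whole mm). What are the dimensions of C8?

C6: ⌊229/2⌋ × 162 = 114 × 162 mm
C7: ⌊162/2⌋ × 114 = 81 × 114 mm
C8: ⌊114/2⌋ × 81 = 57 × 81 mm

57 × 81 mm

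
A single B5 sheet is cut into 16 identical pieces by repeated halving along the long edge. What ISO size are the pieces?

16 = 2^4, so 4 halving steps.
B5 → B6 → … → B9 after 4 steps.

B9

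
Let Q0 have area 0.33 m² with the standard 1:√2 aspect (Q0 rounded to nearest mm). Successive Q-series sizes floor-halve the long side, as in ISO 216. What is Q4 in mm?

Let Q0's short side be w mm. w · w√2 = 0.33 m² = 330,000 mm², so w ≈ 483.1 mm and w√2 ≈ 683.1 mm → Q0 = 483 × 683 mm.
Q1: ⌊683/2⌋ × 483 = 341 × 483 mm
Q2: ⌊483/2⌋ × 341 = 241 × 341 mm
Q3: ⌊341/2⌋ × 241 = 170 × 241 mm
Q4: ⌊241/2⌋ × 170 = 120 × 170 mm

120 × 170 mm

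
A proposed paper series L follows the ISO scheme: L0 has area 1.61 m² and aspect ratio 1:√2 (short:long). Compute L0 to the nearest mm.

1067 × 1509 mm

Let the short side be w mm. Then w · w√2 = 1.61 m² = 1,610,000 mm².
w² = 1,610,000/√2, so w ≈ 1067.0 mm; long side = w√2 ≈ 1508.9 mm.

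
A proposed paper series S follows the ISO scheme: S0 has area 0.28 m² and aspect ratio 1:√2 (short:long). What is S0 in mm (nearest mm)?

445 × 629 mm

Let the short side be w mm. Then w · w√2 = 0.28 m² = 280,000 mm².
w² = 280,000/√2, so w ≈ 445.0 mm; long side = w√2 ≈ 629.3 mm.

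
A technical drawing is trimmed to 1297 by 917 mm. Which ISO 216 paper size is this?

C0 (917 × 1297 mm)

Aspect ratio 1297/917 ≈ 1.414 — close to the ISO √2 ≈ 1.414.
In the C-series (envelope sizes, between A and B): C0 = 917 × 1297 mm.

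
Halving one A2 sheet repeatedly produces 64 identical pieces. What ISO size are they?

A8

64 = 2^6, so 6 halving steps.
A2 → A3 → … → A8 after 6 steps.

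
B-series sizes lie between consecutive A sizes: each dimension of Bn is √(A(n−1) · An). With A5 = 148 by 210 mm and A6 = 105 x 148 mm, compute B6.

Short side: √(148 · 105) = √15540 ≈ 124.7 → 125 mm
Long side: √(210 · 148) = √31080 ≈ 176.3 → 176 mm

125 × 176 mm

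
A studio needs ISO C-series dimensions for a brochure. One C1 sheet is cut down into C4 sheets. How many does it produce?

Each ISO step halves the sheet: 1 × C1 → 2 × C2 → 4 × C3 → 8 × C4
From C1 to C4 is 3 halving steps: 2^3 = 8.

8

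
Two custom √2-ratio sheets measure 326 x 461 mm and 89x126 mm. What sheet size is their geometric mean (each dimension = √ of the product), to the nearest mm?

Short side: √(326 · 89) = √29014 ≈ 170.3 → 170 mm
Long side: √(461 · 126) = √58086 ≈ 241.0 → 241 mm

170 × 241 mm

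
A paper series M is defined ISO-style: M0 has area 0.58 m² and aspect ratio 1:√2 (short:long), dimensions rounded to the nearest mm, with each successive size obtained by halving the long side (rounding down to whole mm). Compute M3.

Let M0's short side be w mm. w · w√2 = 0.58 m² = 580,000 mm², so w ≈ 640.4 mm and w√2 ≈ 905.7 mm → M0 = 640 × 906 mm.
M1: ⌊906/2⌋ × 640 = 453 × 640 mm
M2: ⌊640/2⌋ × 453 = 320 × 453 mm
M3: ⌊453/2⌋ × 320 = 226 × 320 mm

226 × 320 mm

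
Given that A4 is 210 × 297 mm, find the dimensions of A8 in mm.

A5: ⌊297/2⌋ × 210 = 148 × 210 mm
A6: ⌊210/2⌋ × 148 = 105 × 148 mm
A7: ⌊148/2⌋ × 105 = 74 × 105 mm
A8: ⌊105/2⌋ × 74 = 52 × 74 mm

52 × 74 mm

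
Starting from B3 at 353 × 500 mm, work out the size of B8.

B4: ⌊500/2⌋ × 353 = 250 × 353 mm
B5: ⌊353/2⌋ × 250 = 176 × 250 mm
B6: ⌊250/2⌋ × 176 = 125 × 176 mm
B7: ⌊176/2⌋ × 125 = 88 × 125 mm
B8: ⌊125/2⌋ × 88 = 62 × 88 mm

62 × 88 mm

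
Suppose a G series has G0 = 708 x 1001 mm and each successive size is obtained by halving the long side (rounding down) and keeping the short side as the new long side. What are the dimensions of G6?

G1: ⌊1001/2⌋ × 708 = 500 × 708 mm
G2: ⌊708/2⌋ × 500 = 354 × 500 mm
G3: ⌊500/2⌋ × 354 = 250 × 354 mm
G4: ⌊354/2⌋ × 250 = 177 × 250 mm
G5: ⌊250/2⌋ × 177 = 125 × 177 mm
G6: ⌊177/2⌋ × 125 = 88 × 125 mm

88 × 125 mm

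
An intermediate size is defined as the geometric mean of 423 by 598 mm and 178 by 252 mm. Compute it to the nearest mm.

274 × 388 mm

Short side: √(423 · 178) = √75294 ≈ 274.4 → 274 mm
Long side: √(598 · 252) = √150696 ≈ 388.2 → 388 mm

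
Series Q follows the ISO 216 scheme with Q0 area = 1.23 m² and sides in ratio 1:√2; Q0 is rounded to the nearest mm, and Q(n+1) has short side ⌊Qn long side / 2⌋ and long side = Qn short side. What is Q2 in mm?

466 × 659 mm

Let Q0's short side be w mm. w · w√2 = 1.23 m² = 1,230,000 mm², so w ≈ 932.6 mm and w√2 ≈ 1318.9 mm → Q0 = 933 × 1319 mm.
Q1: ⌊1319/2⌋ × 933 = 659 × 933 mm
Q2: ⌊933/2⌋ × 659 = 466 × 659 mm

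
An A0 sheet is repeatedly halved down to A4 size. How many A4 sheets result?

Each ISO step halves the sheet: 1 × A0 → 2 × A1 → 4 × A2 → 8 × A3 → …
From A0 to A4 is 4 halving steps: 2^4 = 16.

16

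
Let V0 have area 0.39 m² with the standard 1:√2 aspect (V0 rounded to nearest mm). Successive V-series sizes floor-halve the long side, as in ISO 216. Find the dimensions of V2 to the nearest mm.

Let V0's short side be w mm. w · w√2 = 0.39 m² = 390,000 mm², so w ≈ 525.1 mm and w√2 ≈ 742.7 mm → V0 = 525 × 743 mm.
V1: ⌊743/2⌋ × 525 = 371 × 525 mm
V2: ⌊525/2⌋ × 371 = 262 × 371 mm

262 × 371 mm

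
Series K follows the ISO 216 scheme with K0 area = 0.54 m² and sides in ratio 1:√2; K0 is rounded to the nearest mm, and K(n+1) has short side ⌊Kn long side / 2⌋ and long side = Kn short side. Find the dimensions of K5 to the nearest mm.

109 × 154 mm

Let K0's short side be w mm. w · w√2 = 0.54 m² = 540,000 mm², so w ≈ 617.9 mm and w√2 ≈ 873.9 mm → K0 = 618 × 874 mm.
K1: ⌊874/2⌋ × 618 = 437 × 618 mm
K2: ⌊618/2⌋ × 437 = 309 × 437 mm
K3: ⌊437/2⌋ × 309 = 218 × 309 mm
K4: ⌊309/2⌋ × 218 = 154 × 218 mm
K5: ⌊218/2⌋ × 154 = 109 × 154 mm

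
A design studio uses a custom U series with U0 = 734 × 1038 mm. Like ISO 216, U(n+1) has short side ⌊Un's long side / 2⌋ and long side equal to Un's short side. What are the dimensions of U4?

183 × 259 mm

U1: ⌊1038/2⌋ × 734 = 519 × 734 mm
U2: ⌊734/2⌋ × 519 = 367 × 519 mm
U3: ⌊519/2⌋ × 367 = 259 × 367 mm
U4: ⌊367/2⌋ × 259 = 183 × 259 mm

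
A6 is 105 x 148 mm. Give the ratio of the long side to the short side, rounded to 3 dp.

1.410

148 / 105 = 1.410
ISO 216 targets √2 ≈ 1.414; the -0.005 deviation is from mm rounding.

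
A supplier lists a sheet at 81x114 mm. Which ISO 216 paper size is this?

C7 (81 × 114 mm)

Aspect ratio 114/81 ≈ 1.407 — close to the ISO √2 ≈ 1.414.
In the C-series (envelope sizes, between A and B): C7 = 81 × 114 mm.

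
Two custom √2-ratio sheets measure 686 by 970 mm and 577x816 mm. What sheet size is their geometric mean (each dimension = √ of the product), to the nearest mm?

Short side: √(686 · 577) = √395822 ≈ 629.1 → 629 mm
Long side: √(970 · 816) = √791520 ≈ 889.7 → 890 mm

629 × 890 mm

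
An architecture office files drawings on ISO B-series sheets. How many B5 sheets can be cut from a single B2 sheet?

8

B2 = 500 × 707 mm; B5 = 176 × 250 mm.
Each halving step doubles the count; 3 steps from B2 to B5.
2^3 = 8.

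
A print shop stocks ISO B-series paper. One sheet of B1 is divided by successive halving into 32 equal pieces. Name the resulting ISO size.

B6

32 = 2^5, so 5 halving steps.
B1 → B2 → … → B6 after 5 steps.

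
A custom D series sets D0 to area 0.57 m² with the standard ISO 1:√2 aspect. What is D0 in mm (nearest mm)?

Let the short side be w mm. Then w · w√2 = 0.57 m² = 570,000 mm².
w² = 570,000/√2, so w ≈ 634.9 mm; long side = w√2 ≈ 897.8 mm.

635 × 898 mm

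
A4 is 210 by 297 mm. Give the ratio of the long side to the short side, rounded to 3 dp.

297 / 210 = 1.414
Matches √2 ≈ 1.414 — the ISO 216 defining ratio.

1.414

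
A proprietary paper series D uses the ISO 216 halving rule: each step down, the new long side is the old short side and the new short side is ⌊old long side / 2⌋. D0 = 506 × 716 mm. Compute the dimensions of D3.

D1: ⌊716/2⌋ × 506 = 358 × 506 mm
D2: ⌊506/2⌋ × 358 = 253 × 358 mm
D3: ⌊358/2⌋ × 253 = 179 × 253 mm

179 × 253 mm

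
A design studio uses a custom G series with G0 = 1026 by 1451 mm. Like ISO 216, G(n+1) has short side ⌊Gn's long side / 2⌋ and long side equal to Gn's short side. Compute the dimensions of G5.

181 × 256 mm

G1: ⌊1451/2⌋ × 1026 = 725 × 1026 mm
G2: ⌊1026/2⌋ × 725 = 513 × 725 mm
G3: ⌊725/2⌋ × 513 = 362 × 513 mm
G4: ⌊513/2⌋ × 362 = 256 × 362 mm
G5: ⌊362/2⌋ × 256 = 181 × 256 mm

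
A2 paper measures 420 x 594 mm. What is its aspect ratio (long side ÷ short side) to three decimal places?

1.414

594 / 420 = 1.414
Matches √2 ≈ 1.414 — the ISO 216 defining ratio.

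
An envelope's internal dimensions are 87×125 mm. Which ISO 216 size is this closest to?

Aspect ratio 125/87 ≈ 1.437 (ISO target is √2 ≈ 1.414).
In the B-series (B0 = 1000 × 1414 mm): B7 = 88 × 125 mm.
Off by 1 mm total — nearest standard size.

B7 (88 × 125 mm)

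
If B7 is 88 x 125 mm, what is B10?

B8: ⌊125/2⌋ × 88 = 62 × 88 mm
B9: ⌊88/2⌋ × 62 = 44 × 62 mm
B10: ⌊62/2⌋ × 44 = 31 × 44 mm

31 × 44 mm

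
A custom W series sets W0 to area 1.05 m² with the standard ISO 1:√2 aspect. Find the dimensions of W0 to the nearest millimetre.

862 × 1219 mm

Let the short side be w mm. Then w · w√2 = 1.05 m² = 1,050,000 mm².
w² = 1,050,000/√2, so w ≈ 861.7 mm; long side = w√2 ≈ 1218.6 mm.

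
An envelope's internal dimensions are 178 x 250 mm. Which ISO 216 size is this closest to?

Aspect ratio 250/178 ≈ 1.404 — close to the ISO √2 ≈ 1.414.
In the B-series (B0 = 1000 × 1414 mm): B5 = 176 × 250 mm.
Off by 2 mm total — nearest standard size.

B5 (176 × 250 mm)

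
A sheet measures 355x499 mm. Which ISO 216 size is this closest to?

Aspect ratio 499/355 ≈ 1.406 — close to the ISO √2 ≈ 1.414.
In the B-series (B0 = 1000 × 1414 mm): B3 = 353 × 500 mm.
Off by 3 mm total — nearest standard size.

B3 (353 × 500 mm)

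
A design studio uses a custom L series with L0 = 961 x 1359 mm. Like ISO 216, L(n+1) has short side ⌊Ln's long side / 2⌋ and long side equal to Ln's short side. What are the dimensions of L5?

L1 = 679 × 961 mm (from L0 by 1 halving).
L2: ⌊961/2⌋ × 679 = 480 × 679 mm
L3: ⌊679/2⌋ × 480 = 339 × 480 mm
L4: ⌊480/2⌋ × 339 = 240 × 339 mm
L5: ⌊339/2⌋ × 240 = 169 × 240 mm

169 × 240 mm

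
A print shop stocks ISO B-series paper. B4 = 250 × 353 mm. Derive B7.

88 × 125 mm

B5: ⌊353/2⌋ × 250 = 176 × 250 mm
B6: ⌊250/2⌋ × 176 = 125 × 176 mm
B7: ⌊176/2⌋ × 125 = 88 × 125 mm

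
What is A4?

A0 = 841 × 1189 mm (A0 has area 1 m², aspect 1:√2).
A1: ⌊1189/2⌋ × 841 = 594 × 841 mm
A2: ⌊841/2⌋ × 594 = 420 × 594 mm
A3: ⌊594/2⌋ × 420 = 297 × 420 mm
A4: ⌊420/2⌋ × 297 = 210 × 297 mm

210 × 297 mm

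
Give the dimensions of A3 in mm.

297 × 420 mm

A0 = 841 × 1189 mm (A0 has area 1 m², aspect 1:√2).
A1: ⌊1189/2⌋ × 841 = 594 × 841 mm
A2: ⌊841/2⌋ × 594 = 420 × 594 mm
A3: ⌊594/2⌋ × 420 = 297 × 420 mm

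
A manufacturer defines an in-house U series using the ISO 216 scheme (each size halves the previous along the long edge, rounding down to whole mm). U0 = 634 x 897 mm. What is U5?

U1: ⌊897/2⌋ × 634 = 448 × 634 mm
U2: ⌊634/2⌋ × 448 = 317 × 448 mm
U3: ⌊448/2⌋ × 317 = 224 × 317 mm
U4: ⌊317/2⌋ × 224 = 158 × 224 mm
U5: ⌊224/2⌋ × 158 = 112 × 158 mm

112 × 158 mm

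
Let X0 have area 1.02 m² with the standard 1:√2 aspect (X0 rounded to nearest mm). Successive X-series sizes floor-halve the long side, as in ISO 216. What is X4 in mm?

Let X0's short side be w mm. w · w√2 = 1.02 m² = 1,020,000 mm², so w ≈ 849.3 mm and w√2 ≈ 1201.0 mm → X0 = 849 × 1201 mm.
X1: ⌊1201/2⌋ × 849 = 600 × 849 mm
X2: ⌊849/2⌋ × 600 = 424 × 600 mm
X3: ⌊600/2⌋ × 424 = 300 × 424 mm
X4: ⌊424/2⌋ × 300 = 212 × 300 mm

212 × 300 mm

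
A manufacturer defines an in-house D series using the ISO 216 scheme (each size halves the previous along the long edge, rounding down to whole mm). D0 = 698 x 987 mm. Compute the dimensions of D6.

D1 = 493 × 698 mm (from D0 by 1 halving).
D2: ⌊698/2⌋ × 493 = 349 × 493 mm
D3: ⌊493/2⌋ × 349 = 246 × 349 mm
D4: ⌊349/2⌋ × 246 = 174 × 246 mm
D5: ⌊246/2⌋ × 174 = 123 × 174 mm
D6: ⌊174/2⌋ × 123 = 87 × 123 mm

87 × 123 mm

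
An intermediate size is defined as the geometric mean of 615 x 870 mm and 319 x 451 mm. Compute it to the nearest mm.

Short side: √(615 · 319) = √196185 ≈ 442.9 → 443 mm
Long side: √(870 · 451) = √392370 ≈ 626.4 → 626 mm

443 × 626 mm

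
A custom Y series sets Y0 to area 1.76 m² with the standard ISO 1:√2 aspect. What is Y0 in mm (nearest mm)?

Let the short side be w mm. Then w · w√2 = 1.76 m² = 1,760,000 mm².
w² = 1,760,000/√2, so w ≈ 1115.6 mm; long side = w√2 ≈ 1577.7 mm.

1116 × 1578 mm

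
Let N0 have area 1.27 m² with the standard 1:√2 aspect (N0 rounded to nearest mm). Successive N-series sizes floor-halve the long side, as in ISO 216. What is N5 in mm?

167 × 237 mm

Let N0's short side be w mm. w · w√2 = 1.27 m² = 1,270,000 mm², so w ≈ 947.6 mm and w√2 ≈ 1340.2 mm → N0 = 948 × 1340 mm.
N1: ⌊1340/2⌋ × 948 = 670 × 948 mm
N2: ⌊948/2⌋ × 670 = 474 × 670 mm
N3: ⌊670/2⌋ × 474 = 335 × 474 mm
N4: ⌊474/2⌋ × 335 = 237 × 335 mm
N5: ⌊335/2⌋ × 237 = 167 × 237 mm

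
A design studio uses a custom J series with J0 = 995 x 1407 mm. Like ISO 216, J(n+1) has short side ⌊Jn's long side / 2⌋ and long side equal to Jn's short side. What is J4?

248 × 351 mm

J1: ⌊1407/2⌋ × 995 = 703 × 995 mm
J2: ⌊995/2⌋ × 703 = 497 × 703 mm
J3: ⌊703/2⌋ × 497 = 351 × 497 mm
J4: ⌊497/2⌋ × 351 = 248 × 351 mm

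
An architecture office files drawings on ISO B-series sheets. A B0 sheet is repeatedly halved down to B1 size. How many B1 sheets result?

2

B0 = 1000 × 1414 mm; B1 = 707 × 1000 mm.
Each halving step doubles the count; 1 step from B0 to B1.
2^1 = 2.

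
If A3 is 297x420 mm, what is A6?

A4: ⌊420/2⌋ × 297 = 210 × 297 mm
A5: ⌊297/2⌋ × 210 = 148 × 210 mm
A6: ⌊210/2⌋ × 148 = 105 × 148 mm

105 × 148 mm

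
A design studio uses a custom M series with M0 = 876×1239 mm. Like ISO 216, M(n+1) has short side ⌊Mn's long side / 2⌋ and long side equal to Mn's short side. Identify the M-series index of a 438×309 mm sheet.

M0: 876 × 1239 mm
M1: 619 × 876 mm
M2: 438 × 619 mm
M3: 309 × 438 mm
M4: 219 × 309 mm
→ matches M3.

M3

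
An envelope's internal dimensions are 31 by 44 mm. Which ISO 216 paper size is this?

B10 (31 × 44 mm)

Aspect ratio 44/31 ≈ 1.419 — close to the ISO √2 ≈ 1.414.
In the B-series (B0 = 1000 × 1414 mm): B10 = 31 × 44 mm.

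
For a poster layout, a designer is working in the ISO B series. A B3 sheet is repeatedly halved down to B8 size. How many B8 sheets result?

32

B3 = 353 × 500 mm; B8 = 62 × 88 mm.
Each halving step doubles the count; 5 steps from B3 to B8.
2^5 = 32.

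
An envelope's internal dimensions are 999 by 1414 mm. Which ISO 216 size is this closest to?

Aspect ratio 1414/999 ≈ 1.415 — close to the ISO √2 ≈ 1.414.
In the B-series (B0 = 1000 × 1414 mm): B0 = 1000 × 1414 mm.
Off by 1 mm total — nearest standard size.

B0 (1000 × 1414 mm)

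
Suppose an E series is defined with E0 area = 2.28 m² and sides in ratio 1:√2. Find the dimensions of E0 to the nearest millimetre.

Let the short side be w mm. Then w · w√2 = 2.28 m² = 2,280,000 mm².
w² = 2,280,000/√2, so w ≈ 1269.7 mm; long side = w√2 ≈ 1795.7 mm.

1270 × 1796 mm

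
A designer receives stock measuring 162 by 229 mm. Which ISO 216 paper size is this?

C5 (162 × 229 mm)

Aspect ratio 229/162 ≈ 1.414 — close to the ISO √2 ≈ 1.414.
In the C-series (envelope sizes, between A and B): C5 = 162 × 229 mm.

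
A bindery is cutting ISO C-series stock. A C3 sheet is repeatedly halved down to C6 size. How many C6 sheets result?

Each ISO step halves the sheet: 1 × C3 → 2 × C4 → 4 × C5 → 8 × C6
From C3 to C6 is 3 halving steps: 2^3 = 8.

8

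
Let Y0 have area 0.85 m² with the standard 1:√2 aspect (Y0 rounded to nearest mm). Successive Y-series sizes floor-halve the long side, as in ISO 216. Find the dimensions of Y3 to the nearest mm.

274 × 387 mm

Let Y0's short side be w mm. w · w√2 = 0.85 m² = 850,000 mm², so w ≈ 775.3 mm and w√2 ≈ 1096.4 mm → Y0 = 775 × 1096 mm.
Y1: ⌊1096/2⌋ × 775 = 548 × 775 mm
Y2: ⌊775/2⌋ × 548 = 387 × 548 mm
Y3: ⌊548/2⌋ × 387 = 274 × 387 mm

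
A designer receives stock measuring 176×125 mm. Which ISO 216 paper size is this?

Aspect ratio 176/125 ≈ 1.408 — close to the ISO √2 ≈ 1.414.
In the B-series (B0 = 1000 × 1414 mm): B6 = 125 × 176 mm.

B6 (125 × 176 mm)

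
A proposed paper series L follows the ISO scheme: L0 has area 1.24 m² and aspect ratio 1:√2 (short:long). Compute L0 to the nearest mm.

936 × 1324 mm

Let the short side be w mm. Then w · w√2 = 1.24 m² = 1,240,000 mm².
w² = 1,240,000/√2, so w ≈ 936.4 mm; long side = w√2 ≈ 1324.2 mm.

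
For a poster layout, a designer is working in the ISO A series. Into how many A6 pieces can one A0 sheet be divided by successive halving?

Each ISO step halves the sheet: 1 × A0 → 2 × A1 → 4 × A2 → 8 × A3 → …
From A0 to A6 is 6 halving steps: 2^6 = 64.

64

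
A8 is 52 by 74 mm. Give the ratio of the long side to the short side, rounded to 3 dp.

1.423

74 / 52 = 1.423
ISO 216 targets √2 ≈ 1.414; the +0.009 deviation is from mm rounding.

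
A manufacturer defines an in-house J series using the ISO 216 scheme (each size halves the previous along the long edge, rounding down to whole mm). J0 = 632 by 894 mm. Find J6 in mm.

J1: ⌊894/2⌋ × 632 = 447 × 632 mm
J2: ⌊632/2⌋ × 447 = 316 × 447 mm
J3: ⌊447/2⌋ × 316 = 223 × 316 mm
J4: ⌊316/2⌋ × 223 = 158 × 223 mm
J5: ⌊223/2⌋ × 158 = 111 × 158 mm
J6: ⌊158/2⌋ × 111 = 79 × 111 mm

79 × 111 mm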